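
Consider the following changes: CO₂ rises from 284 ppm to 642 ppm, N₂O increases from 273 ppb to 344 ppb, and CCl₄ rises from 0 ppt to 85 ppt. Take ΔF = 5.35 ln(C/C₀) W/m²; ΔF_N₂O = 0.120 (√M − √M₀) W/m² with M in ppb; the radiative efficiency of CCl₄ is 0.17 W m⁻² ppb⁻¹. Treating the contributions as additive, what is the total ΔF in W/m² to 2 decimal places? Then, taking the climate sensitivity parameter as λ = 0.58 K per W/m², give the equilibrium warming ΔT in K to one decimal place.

CO₂: 5.35 × ln(642/284) = 5.35 × ln(2.26056) = 5.35 × 0.81561 = 4.3635 W/m².
N₂O: 0.120 × (√344 − √273) = 0.120 × (18.5472 − 16.5227) = 0.120 × 2.0245 = 0.2429 W/m².
CCl₄: Δ = 85 − 0 = 85 ppt = 0.085 ppb; ΔF = 0.17 × 0.085 = 0.0145 W/m².
Total ΔF = 4.3635 + 0.2429 + 0.0145 = 4.6209 W/m².
ΔT = λ ΔF = 0.58 × 4.62 = 2.6796 K.

ΔF = 4.62 W/m²; ΔT = 2.7 K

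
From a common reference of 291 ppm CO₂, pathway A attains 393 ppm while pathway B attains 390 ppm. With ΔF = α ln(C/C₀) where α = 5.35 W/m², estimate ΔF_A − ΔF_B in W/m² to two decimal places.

ΔF_A − ΔF_B = 0.04 W/m²

ΔF_A = 5.35 ln(393/291) = 5.35 × 0.30049 = 1.6076 W/m².
ΔF_B = 5.35 ln(390/291) = 5.35 × 0.29282 = 1.5666 W/m².
Difference: 1.6076 − 1.5666 = 0.0410 W/m².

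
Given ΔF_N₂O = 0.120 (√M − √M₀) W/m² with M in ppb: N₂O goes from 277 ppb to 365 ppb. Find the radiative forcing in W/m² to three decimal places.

N₂O: 0.120 × (√365 − √277) = 0.120 × (19.1050 − 16.6433) = 0.120 × 2.4617 = 0.2954 W/m².

ΔF = 0.295 W/m²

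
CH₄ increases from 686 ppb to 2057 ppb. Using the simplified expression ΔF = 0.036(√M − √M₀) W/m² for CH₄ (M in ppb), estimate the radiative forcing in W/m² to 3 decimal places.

ΔF = 0.690 W/m²

CH₄: 0.036 × (√2057 − √686) = 0.036 × (45.3542 − 26.1916) = 0.036 × 19.1626 = 0.6899 W/m².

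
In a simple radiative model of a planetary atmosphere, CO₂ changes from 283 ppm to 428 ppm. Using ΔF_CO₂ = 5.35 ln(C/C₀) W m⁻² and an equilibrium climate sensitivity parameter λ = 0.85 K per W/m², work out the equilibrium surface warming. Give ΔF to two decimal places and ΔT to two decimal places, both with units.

CO₂: 5.35 × ln(428/283) = 5.35 × ln(1.51237) = 5.35 × 0.41368 = 2.2132 W/m².
ΔT = λ ΔF = 0.85 × 2.21 = 1.8785 K.

ΔF = 2.21 W/m²; ΔT = 1.88 K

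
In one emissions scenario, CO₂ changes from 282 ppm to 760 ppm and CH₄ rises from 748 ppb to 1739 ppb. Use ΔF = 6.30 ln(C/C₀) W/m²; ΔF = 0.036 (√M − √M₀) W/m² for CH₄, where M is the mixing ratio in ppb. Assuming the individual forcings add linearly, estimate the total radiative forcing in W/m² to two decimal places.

CO₂: 6.30 × ln(760/282) = 6.30 × ln(2.69504) = 6.30 × 0.99141 = 6.2459 W/m².
CH₄: 0.036 × (√1739 − √748) = 0.036 × (41.7013 − 27.3496) = 0.036 × 14.3517 = 0.5167 W/m².
Total ΔF = 6.2459 + 0.5167 = 6.7626 W/m².

ΔF = 6.76 W/m²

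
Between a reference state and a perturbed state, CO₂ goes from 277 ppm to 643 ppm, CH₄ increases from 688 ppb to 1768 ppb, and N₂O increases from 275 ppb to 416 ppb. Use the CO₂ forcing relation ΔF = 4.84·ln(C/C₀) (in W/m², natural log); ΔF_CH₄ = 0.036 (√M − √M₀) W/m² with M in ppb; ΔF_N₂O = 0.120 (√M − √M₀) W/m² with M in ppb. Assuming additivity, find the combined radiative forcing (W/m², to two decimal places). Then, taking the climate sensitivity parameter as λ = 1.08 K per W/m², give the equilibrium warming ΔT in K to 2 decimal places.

CO₂: 4.84 × ln(643/277) = 4.84 × ln(2.32130) = 4.84 × 0.84213 = 4.0759 W/m².
CH₄: 0.036 × (√1768 − √688) = 0.036 × (42.0476 − 26.2298) = 0.036 × 15.8178 = 0.5694 W/m².
N₂O: 0.120 × (√416 − √275) = 0.120 × (20.3961 − 16.5831) = 0.120 × 3.8130 = 0.4576 W/m².
Total ΔF = 4.0759 + 0.5694 + 0.4576 = 5.1029 W/m².
ΔT = λ ΔF = 1.08 × 5.10 = 5.5080 K.

ΔF = 5.10 W/m²; ΔT = 5.51 K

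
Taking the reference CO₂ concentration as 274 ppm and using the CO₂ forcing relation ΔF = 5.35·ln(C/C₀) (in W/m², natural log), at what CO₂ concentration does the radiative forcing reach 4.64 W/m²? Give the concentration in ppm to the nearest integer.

C ≈ 652 ppm

Set 5.35 ln(C/274) = 4.64, so ln(C/274) = 4.64/5.35 = 0.86729.
Then C/274 = e^0.86729 = 2.38045, giving C = 274 × 2.38045 = 652.24 ppm.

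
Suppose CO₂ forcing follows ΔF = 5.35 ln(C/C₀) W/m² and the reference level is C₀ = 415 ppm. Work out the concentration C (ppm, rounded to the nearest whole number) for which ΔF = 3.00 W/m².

Set 5.35 ln(C/415) = 3.00, so ln(C/415) = 3.00/5.35 = 0.56075.
Then C/415 = e^0.56075 = 1.75199, giving C = 415 × 1.75199 = 727.08 ppm.

C ≈ 727 ppm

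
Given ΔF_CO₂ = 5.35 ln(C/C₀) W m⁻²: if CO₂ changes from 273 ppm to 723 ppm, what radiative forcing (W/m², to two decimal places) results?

ΔF = 5.21 W/m²

CO₂ absorption bands are partially saturated, so forcing scales with the logarithm of the concentration ratio.
CO₂: 5.35 × ln(723/273) = 5.35 × ln(2.64835) = 5.35 × 0.97394 = 5.2106 W/m².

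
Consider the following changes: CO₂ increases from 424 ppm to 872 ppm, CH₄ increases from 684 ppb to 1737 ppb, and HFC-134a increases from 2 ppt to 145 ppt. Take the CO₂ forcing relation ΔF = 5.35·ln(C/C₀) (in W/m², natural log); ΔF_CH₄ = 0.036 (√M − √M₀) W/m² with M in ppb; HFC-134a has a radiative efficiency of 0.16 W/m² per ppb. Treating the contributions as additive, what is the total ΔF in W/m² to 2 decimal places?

ΔF = 4.44 W/m²

CO₂: 5.35 × ln(872/424) = 5.35 × ln(2.05660) = 5.35 × 0.72105 = 3.8576 W/m².
CH₄: 0.036 × (√1737 − √684) = 0.036 × (41.6773 − 26.1534) = 0.036 × 15.5239 = 0.5589 W/m².
HFC-134a: Δ = 145 − 2 = 143 ppt = 0.143 ppb; ΔF = 0.16 × 0.143 = 0.0229 W/m².
Total ΔF = 3.8576 + 0.5589 + 0.0229 = 4.4394 W/m².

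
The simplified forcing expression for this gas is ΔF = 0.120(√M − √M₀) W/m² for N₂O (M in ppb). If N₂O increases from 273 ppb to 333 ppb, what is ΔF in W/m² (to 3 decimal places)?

ΔF = 0.207 W/m²

N₂O: 0.120 × (√333 − √273) = 0.120 × (18.2483 − 16.5227) = 0.120 × 1.7256 = 0.2071 W/m².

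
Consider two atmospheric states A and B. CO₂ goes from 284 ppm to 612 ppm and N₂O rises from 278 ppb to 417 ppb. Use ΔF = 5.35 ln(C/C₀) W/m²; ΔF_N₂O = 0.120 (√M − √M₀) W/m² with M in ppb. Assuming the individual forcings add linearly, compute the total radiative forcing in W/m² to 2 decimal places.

CO₂: 5.35 × ln(612/284) = 5.35 × ln(2.15493) = 5.35 × 0.76776 = 4.1075 W/m².
N₂O: 0.120 × (√417 − √278) = 0.120 × (20.4206 − 16.6733) = 0.120 × 3.7473 = 0.4497 W/m².
Total ΔF = 4.1075 + 0.4497 = 4.5572 W/m².

ΔF = 4.56 W/m²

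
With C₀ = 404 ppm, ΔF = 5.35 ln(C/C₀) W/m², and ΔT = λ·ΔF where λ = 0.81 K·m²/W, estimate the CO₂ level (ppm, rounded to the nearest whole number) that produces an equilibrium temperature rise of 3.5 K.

Required forcing: ΔF = ΔT/λ = 3.5/0.81 = 4.3210 W/m².
Then ln(C/404) = ΔF/5.35 = 4.3210/5.35 = 0.80766.
So C = 404 × e^0.80766 = 404 × 2.24265 = 906.03 ppm.

C ≈ 906 ppm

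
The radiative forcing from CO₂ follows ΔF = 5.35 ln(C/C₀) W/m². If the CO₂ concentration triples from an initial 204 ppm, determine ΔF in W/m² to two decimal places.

ΔF = 5.88 W/m²

Because the forcing depends only on the ratio C/C₀, the initial concentration does not enter.
ΔF = 5.35 × ln(3) = 5.35 × 1.09861 = 5.8776 W/m².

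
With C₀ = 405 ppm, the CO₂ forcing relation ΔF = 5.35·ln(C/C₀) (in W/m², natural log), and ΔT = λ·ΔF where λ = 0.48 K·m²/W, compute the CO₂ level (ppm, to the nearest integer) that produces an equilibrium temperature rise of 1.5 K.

C ≈ 726 ppm

Required forcing: ΔF = ΔT/λ = 1.5/0.48 = 3.1250 W/m².
Then ln(C/405) = ΔF/5.35 = 3.1250/5.35 = 0.58411.
So C = 405 × e^0.58411 = 405 × 1.79339 = 726.32 ppm.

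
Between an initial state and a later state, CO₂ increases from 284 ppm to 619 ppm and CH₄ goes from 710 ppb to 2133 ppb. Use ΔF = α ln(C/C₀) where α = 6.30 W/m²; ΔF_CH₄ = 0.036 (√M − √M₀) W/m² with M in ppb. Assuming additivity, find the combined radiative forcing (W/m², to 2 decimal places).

ΔF = 5.61 W/m²

CO₂: 6.30 × ln(619/284) = 6.30 × ln(2.17958) = 6.30 × 0.77913 = 4.9085 W/m².
CH₄: 0.036 × (√2133 − √710) = 0.036 × (46.1844 − 26.6458) = 0.036 × 19.5386 = 0.7034 W/m².
Total ΔF = 4.9085 + 0.7034 = 5.6119 W/m².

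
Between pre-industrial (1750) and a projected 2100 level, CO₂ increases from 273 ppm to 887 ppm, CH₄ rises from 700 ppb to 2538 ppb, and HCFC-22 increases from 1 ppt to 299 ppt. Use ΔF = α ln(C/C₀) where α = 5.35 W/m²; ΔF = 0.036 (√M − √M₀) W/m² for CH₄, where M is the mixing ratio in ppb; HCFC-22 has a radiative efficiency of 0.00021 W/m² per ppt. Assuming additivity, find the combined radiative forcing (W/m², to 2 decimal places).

ΔF = 7.23 W/m²

CO₂: 5.35 × ln(887/273) = 5.35 × ln(3.24908) = 5.35 × 1.17837 = 6.3043 W/m².
CH₄: 0.036 × (√2538 − √700) = 0.036 × (50.3786 − 26.4575) = 0.036 × 23.9211 = 0.8612 W/m².
HCFC-22: ΔF = 0.00021 × (299 − 1) = 0.00021 × 298 = 0.0626 W/m².
Total ΔF = 6.3043 + 0.8612 + 0.0626 = 7.2281 W/m².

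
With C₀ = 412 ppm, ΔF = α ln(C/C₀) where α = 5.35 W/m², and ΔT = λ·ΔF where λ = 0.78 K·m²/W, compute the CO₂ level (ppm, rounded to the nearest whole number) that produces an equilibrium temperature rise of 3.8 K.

Required forcing: ΔF = ΔT/λ = 3.8/0.78 = 4.8718 W/m².
Then ln(C/412) = ΔF/5.35 = 4.8718/5.35 = 0.91062.
So C = 412 × e^0.91062 = 412 × 2.48586 = 1024.17 ppm.

C ≈ 1024 ppm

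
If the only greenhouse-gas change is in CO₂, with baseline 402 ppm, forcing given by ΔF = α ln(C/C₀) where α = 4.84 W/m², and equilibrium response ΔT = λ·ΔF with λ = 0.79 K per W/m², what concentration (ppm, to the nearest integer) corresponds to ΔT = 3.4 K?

C ≈ 978 ppm

Required forcing: ΔF = ΔT/λ = 3.4/0.79 = 4.3038 W/m².
Then ln(C/402) = ΔF/4.84 = 4.3038/4.84 = 0.88921.
So C = 402 × e^0.88921 = 402 × 2.43321 = 978.15 ppm.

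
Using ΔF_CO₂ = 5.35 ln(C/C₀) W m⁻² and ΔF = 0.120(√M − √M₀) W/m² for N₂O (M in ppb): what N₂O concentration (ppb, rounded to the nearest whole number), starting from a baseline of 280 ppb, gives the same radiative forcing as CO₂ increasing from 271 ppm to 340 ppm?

CO₂ forcing: 5.35 × ln(340/271) = 5.35 × 0.226827 = 1.21352 W/m².
Set 0.120(√M − √280) = 1.21352: √M = 1.21352/0.120 + √280 = 10.1127 + 16.7332 = 26.8459.
M = (26.8459)² = 720.70 ppb.

M ≈ 721 ppb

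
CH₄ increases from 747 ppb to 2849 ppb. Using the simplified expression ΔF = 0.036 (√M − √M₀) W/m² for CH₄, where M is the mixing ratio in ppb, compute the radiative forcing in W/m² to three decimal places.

ΔF = 0.938 W/m²

CH₄: 0.036 × (√2849 − √747) = 0.036 × (53.3760 − 27.3313) = 0.036 × 26.0447 = 0.9376 W/m².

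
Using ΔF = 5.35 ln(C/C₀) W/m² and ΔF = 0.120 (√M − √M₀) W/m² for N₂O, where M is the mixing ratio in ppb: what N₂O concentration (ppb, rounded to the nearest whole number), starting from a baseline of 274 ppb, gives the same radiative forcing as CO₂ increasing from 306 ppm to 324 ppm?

M ≈ 365 ppb

CO₂ forcing: 5.35 × ln(324/306) = 5.35 × 0.057158 = 0.30580 W/m².
Set 0.120(√M − √274) = 0.30580: √M = 0.30580/0.120 + √274 = 2.5483 + 16.5529 = 19.1012.
M = (19.1012)² = 364.86 ppb.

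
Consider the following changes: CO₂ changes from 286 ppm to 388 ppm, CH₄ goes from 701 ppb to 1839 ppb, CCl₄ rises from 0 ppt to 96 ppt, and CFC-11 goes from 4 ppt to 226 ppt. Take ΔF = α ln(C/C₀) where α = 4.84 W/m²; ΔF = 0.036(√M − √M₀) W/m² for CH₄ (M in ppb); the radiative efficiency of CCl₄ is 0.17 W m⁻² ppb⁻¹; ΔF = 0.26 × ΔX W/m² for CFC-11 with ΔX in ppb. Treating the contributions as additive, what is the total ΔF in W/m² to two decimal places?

CO₂: 4.84 × ln(388/286) = 4.84 × ln(1.35664) = 4.84 × 0.30501 = 1.4762 W/m².
CH₄: 0.036 × (√1839 − √701) = 0.036 × (42.8836 − 26.4764) = 0.036 × 16.4072 = 0.5907 W/m².
CCl₄: Δ = 96 − 0 = 96 ppt = 0.096 ppb; ΔF = 0.17 × 0.096 = 0.0163 W/m².
CFC-11: Δ = 226 − 4 = 222 ppt = 0.222 ppb; ΔF = 0.26 × 0.222 = 0.0577 W/m².
Total ΔF = 1.4762 + 0.5907 + 0.0163 + 0.0577 = 2.1409 W/m².

ΔF = 2.14 W/m²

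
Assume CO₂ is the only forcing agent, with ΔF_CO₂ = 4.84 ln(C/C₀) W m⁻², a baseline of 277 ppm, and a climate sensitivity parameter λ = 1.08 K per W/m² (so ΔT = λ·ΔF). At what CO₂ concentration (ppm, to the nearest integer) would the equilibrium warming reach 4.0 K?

Required forcing: ΔF = ΔT/λ = 4.0/1.08 = 3.7037 W/m².
Then ln(C/277) = ΔF/4.84 = 3.7037/4.84 = 0.76523.
So C = 277 × e^0.76523 = 277 × 2.14949 = 595.41 ppm.

C ≈ 595 ppm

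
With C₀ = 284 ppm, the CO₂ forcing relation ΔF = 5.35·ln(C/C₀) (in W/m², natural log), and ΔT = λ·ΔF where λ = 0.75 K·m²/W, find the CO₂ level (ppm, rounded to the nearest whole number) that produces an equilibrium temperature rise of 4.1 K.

Required forcing: ΔF = ΔT/λ = 4.1/0.75 = 5.4667 W/m².
Then ln(C/284) = ΔF/5.35 = 5.4667/5.35 = 1.02181.
So C = 284 × e^1.02181 = 284 × 2.77822 = 789.01 ppm.

C ≈ 789 ppm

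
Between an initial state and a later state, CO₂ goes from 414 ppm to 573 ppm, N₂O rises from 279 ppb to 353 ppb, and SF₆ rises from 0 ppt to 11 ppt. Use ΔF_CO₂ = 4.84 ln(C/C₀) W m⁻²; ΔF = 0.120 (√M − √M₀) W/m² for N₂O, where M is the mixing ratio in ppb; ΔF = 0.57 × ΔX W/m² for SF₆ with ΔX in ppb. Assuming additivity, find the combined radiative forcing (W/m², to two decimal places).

CO₂: 4.84 × ln(573/414) = 4.84 × ln(1.38406) = 4.84 × 0.32502 = 1.5731 W/m².
N₂O: 0.120 × (√353 − √279) = 0.120 × (18.7883 − 16.7033) = 0.120 × 2.0850 = 0.2502 W/m².
SF₆: Δ = 11 − 0 = 11 ppt = 0.011 ppb; ΔF = 0.57 × 0.011 = 0.0063 W/m².
Total ΔF = 1.5731 + 0.2502 + 0.0063 = 1.8296 W/m².

ΔF = 1.83 W/m²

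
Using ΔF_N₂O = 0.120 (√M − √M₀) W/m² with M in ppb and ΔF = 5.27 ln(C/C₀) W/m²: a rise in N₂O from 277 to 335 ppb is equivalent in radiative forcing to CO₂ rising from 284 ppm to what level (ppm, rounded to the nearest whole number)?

N₂O forcing: 0.120 × (√335 − √277) = 0.120 × (18.3030 − 16.6433) = 0.120 × 1.6597 = 0.19916 W/m².
Set 5.27 ln(C/284) = 0.19916: ln(C/284) = 0.19916/5.27 = 0.03779, so C = 284 × e^0.03779 = 284 × 1.03851 = 294.94 ppm.

C ≈ 295 ppm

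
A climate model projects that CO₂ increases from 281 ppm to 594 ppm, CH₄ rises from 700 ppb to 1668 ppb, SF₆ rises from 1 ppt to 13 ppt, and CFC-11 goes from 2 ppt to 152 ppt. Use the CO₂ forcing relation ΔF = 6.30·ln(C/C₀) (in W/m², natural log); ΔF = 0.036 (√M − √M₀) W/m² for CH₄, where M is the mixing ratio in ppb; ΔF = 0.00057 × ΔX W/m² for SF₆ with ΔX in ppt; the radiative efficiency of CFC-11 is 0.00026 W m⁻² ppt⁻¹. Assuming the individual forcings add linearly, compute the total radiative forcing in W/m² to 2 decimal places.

ΔF = 5.28 W/m²

CO₂: 6.30 × ln(594/281) = 6.30 × ln(2.11388) = 6.30 × 0.74853 = 4.7157 W/m².
CH₄: 0.036 × (√1668 − √700) = 0.036 × (40.8412 − 26.4575) = 0.036 × 14.3837 = 0.5178 W/m².
SF₆: ΔF = 0.00057 × (13 − 1) = 0.00057 × 12 = 0.0068 W/m².
CFC-11: ΔF = 0.00026 × (152 − 2) = 0.00026 × 150 = 0.0390 W/m².
Total ΔF = 4.7157 + 0.5178 + 0.0068 + 0.0390 = 5.2793 W/m².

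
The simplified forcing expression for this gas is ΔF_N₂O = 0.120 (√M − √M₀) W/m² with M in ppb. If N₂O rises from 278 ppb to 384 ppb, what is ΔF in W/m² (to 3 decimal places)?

ΔF = 0.351 W/m²

N₂O: 0.120 × (√384 − √278) = 0.120 × (19.5959 − 16.6733) = 0.120 × 2.9226 = 0.3507 W/m².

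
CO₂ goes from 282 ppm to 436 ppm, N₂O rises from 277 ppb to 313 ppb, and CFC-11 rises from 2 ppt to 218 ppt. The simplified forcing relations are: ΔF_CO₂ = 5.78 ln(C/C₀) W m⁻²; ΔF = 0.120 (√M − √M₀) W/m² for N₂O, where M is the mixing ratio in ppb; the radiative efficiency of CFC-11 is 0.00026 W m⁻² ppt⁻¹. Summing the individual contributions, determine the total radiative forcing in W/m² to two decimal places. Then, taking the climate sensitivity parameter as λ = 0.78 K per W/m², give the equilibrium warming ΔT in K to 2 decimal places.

CO₂: 5.78 × ln(436/282) = 5.78 × ln(1.54610) = 5.78 × 0.43574 = 2.5186 W/m².
N₂O: 0.120 × (√313 − √277) = 0.120 × (17.6918 − 16.6433) = 0.120 × 1.0485 = 0.1258 W/m².
CFC-11: ΔF = 0.00026 × (218 − 2) = 0.00026 × 216 = 0.0562 W/m².
Total ΔF = 2.5186 + 0.1258 + 0.0562 = 2.7006 W/m².
ΔT = λ ΔF = 0.78 × 2.70 = 2.1060 K.

ΔF = 2.70 W/m²; ΔT = 2.11 K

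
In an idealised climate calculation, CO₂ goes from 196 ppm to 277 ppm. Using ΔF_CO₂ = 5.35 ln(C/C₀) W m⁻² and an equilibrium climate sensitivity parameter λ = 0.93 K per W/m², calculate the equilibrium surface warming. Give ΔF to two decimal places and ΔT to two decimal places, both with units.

ΔF = 1.85 W/m²; ΔT = 1.72 K

CO₂: 5.35 × ln(277/196) = 5.35 × ln(1.41327) = 5.35 × 0.34591 = 1.8506 W/m².
ΔT = λ ΔF = 0.93 × 1.85 = 1.7205 K.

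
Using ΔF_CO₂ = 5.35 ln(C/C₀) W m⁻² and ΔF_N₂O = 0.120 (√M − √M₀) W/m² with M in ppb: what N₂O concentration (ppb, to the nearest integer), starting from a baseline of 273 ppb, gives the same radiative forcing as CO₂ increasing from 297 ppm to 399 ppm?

CO₂ forcing: 5.35 × ln(399/297) = 5.35 × 0.295229 = 1.57948 W/m².
Set 0.120(√M − √273) = 1.57948: √M = 1.57948/0.120 + √273 = 13.1623 + 16.5227 = 29.6850.
M = (29.6850)² = 881.20 ppb.

M ≈ 881 ppb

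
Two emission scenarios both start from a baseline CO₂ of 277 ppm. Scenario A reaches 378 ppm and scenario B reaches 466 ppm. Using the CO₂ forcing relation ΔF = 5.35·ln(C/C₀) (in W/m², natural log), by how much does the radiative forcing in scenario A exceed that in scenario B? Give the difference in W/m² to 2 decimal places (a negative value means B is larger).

ΔF_A = 5.35 ln(378/277) = 5.35 × 0.31088 = 1.6632 W/m².
ΔF_B = 5.35 ln(466/277) = 5.35 × 0.52017 = 2.7829 W/m².
Difference: 1.6632 − 2.7829 = -1.1197 W/m².
(Equivalently, ΔF_A − ΔF_B = 5.35 ln(378/466) = 5.35 × -0.20929 = -1.1197 W/m².)

ΔF_A − ΔF_B = -1.12 W/m²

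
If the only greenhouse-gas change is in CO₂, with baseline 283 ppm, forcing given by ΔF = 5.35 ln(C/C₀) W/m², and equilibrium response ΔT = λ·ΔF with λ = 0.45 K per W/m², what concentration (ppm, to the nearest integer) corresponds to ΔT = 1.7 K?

C ≈ 573 ppm

Required forcing: ΔF = ΔT/λ = 1.7/0.45 = 3.7778 W/m².
Then ln(C/283) = ΔF/5.35 = 3.7778/5.35 = 0.70613.
So C = 283 × e^0.70613 = 283 × 2.02613 = 573.39 ppm.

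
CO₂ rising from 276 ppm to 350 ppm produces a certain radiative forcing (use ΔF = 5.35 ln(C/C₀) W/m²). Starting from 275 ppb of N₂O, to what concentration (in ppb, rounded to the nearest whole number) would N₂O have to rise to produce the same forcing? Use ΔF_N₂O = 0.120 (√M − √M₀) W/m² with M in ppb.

CO₂ forcing: 5.35 × ln(350/276) = 5.35 × 0.237532 = 1.27080 W/m².
Set 0.120(√M − √275) = 1.27080: √M = 1.27080/0.120 + √275 = 10.5900 + 16.5831 = 27.1731.
M = (27.1731)² = 738.38 ppb.

M ≈ 738 ppb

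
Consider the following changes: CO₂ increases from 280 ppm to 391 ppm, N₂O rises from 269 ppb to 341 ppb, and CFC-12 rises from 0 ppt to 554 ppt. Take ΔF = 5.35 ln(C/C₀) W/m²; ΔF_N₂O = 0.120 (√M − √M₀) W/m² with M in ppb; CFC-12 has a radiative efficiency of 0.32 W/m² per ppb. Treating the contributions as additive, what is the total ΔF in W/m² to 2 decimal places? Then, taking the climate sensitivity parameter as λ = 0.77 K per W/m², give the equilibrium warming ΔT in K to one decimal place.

CO₂: 5.35 × ln(391/280) = 5.35 × ln(1.39643) = 5.35 × 0.33392 = 1.7865 W/m².
N₂O: 0.120 × (√341 − √269) = 0.120 × (18.4662 − 16.4012) = 0.120 × 2.0650 = 0.2478 W/m².
CFC-12: Δ = 554 − 0 = 554 ppt = 0.554 ppb; ΔF = 0.32 × 0.554 = 0.1773 W/m².
Total ΔF = 1.7865 + 0.2478 + 0.1773 = 2.2116 W/m².
ΔT = λ ΔF = 0.77 × 2.21 = 1.7017 K.

ΔF = 2.21 W/m²; ΔT = 1.7 K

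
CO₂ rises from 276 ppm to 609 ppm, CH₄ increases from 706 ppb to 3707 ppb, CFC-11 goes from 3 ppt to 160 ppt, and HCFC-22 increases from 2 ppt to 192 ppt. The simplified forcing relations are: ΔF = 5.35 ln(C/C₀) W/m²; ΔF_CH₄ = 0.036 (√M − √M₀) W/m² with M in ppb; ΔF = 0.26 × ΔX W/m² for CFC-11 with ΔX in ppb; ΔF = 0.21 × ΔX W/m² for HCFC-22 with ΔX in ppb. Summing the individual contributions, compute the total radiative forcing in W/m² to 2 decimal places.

CO₂: 5.35 × ln(609/276) = 5.35 × ln(2.20652) = 5.35 × 0.79142 = 4.2341 W/m².
CH₄: 0.036 × (√3707 − √706) = 0.036 × (60.8851 − 26.5707) = 0.036 × 34.3144 = 1.2353 W/m².
CFC-11: Δ = 160 − 3 = 157 ppt = 0.157 ppb; ΔF = 0.26 × 0.157 = 0.0408 W/m².
HCFC-22: Δ = 192 − 2 = 190 ppt = 0.190 ppb; ΔF = 0.21 × 0.190 = 0.0399 W/m².
Total ΔF = 4.2341 + 1.2353 + 0.0408 + 0.0399 = 5.5501 W/m².

ΔF = 5.55 W/m²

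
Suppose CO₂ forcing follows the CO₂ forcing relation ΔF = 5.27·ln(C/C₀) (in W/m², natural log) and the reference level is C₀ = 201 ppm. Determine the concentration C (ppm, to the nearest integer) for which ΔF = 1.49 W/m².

C ≈ 267 ppm

Set 5.27 ln(C/201) = 1.49, so ln(C/201) = 1.49/5.27 = 0.28273.
Then C/201 = e^0.28273 = 1.32675, giving C = 201 × 1.32675 = 266.68 ppm.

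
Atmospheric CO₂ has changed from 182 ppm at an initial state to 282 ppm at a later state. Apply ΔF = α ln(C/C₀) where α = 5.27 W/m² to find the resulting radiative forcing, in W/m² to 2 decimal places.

CO₂: 5.27 × ln(282/182) = 5.27 × ln(1.54945) = 5.27 × 0.43790 = 2.3077 W/m².

ΔF = 2.31 W/m²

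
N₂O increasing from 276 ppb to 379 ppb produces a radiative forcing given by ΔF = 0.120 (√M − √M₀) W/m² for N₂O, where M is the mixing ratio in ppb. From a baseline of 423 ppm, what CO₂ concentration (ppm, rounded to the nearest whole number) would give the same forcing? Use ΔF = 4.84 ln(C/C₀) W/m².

C ≈ 454 ppm

N₂O forcing: 0.120 × (√379 − √276) = 0.120 × (19.4679 − 16.6132) = 0.120 × 2.8547 = 0.34256 W/m².
Set 4.84 ln(C/423) = 0.34256: ln(C/423) = 0.34256/4.84 = 0.07078, so C = 423 × e^0.07078 = 423 × 1.07335 = 454.03 ppm.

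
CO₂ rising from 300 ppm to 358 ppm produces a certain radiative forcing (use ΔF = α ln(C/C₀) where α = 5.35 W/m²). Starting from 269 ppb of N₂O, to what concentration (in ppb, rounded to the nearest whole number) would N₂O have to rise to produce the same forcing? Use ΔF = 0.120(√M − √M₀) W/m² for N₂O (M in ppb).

CO₂ forcing: 5.35 × ln(358/300) = 5.35 × 0.176751 = 0.94562 W/m².
Set 0.120(√M − √269) = 0.94562: √M = 0.94562/0.120 + √269 = 7.8802 + 16.4012 = 24.2814.
M = (24.2814)² = 589.59 ppb.

M ≈ 590 ppb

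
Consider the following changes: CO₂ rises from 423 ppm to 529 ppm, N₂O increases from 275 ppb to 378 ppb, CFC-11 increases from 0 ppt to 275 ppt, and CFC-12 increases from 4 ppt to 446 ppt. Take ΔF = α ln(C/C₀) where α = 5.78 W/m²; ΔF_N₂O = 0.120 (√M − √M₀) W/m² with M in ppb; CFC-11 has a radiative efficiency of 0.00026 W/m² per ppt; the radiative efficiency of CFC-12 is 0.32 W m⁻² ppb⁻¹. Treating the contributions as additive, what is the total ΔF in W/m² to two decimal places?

CO₂: 5.78 × ln(529/423) = 5.78 × ln(1.25059) = 5.78 × 0.22362 = 1.2925 W/m².
N₂O: 0.120 × (√378 − √275) = 0.120 × (19.4422 − 16.5831) = 0.120 × 2.8591 = 0.3431 W/m².
CFC-11: ΔF = 0.00026 × (275 − 0) = 0.00026 × 275 = 0.0715 W/m².
CFC-12: Δ = 446 − 4 = 442 ppt = 0.442 ppb; ΔF = 0.32 × 0.442 = 0.1414 W/m².
Total ΔF = 1.2925 + 0.3431 + 0.0715 + 0.1414 = 1.8485 W/m².

ΔF = 1.85 W/m²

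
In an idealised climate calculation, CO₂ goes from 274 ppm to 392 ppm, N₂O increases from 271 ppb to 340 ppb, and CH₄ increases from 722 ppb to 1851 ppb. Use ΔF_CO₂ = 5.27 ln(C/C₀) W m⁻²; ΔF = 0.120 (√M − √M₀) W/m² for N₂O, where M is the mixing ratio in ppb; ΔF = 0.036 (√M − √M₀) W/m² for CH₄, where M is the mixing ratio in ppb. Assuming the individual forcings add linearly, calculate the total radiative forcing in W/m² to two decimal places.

CO₂: 5.27 × ln(392/274) = 5.27 × ln(1.43066) = 5.27 × 0.35814 = 1.8874 W/m².
N₂O: 0.120 × (√340 − √271) = 0.120 × (18.4391 − 16.4621) = 0.120 × 1.9770 = 0.2372 W/m².
CH₄: 0.036 × (√1851 − √722) = 0.036 × (43.0232 − 26.8701) = 0.036 × 16.1531 = 0.5815 W/m².
Total ΔF = 1.8874 + 0.2372 + 0.5815 = 2.7061 W/m².

ΔF = 2.71 W/m²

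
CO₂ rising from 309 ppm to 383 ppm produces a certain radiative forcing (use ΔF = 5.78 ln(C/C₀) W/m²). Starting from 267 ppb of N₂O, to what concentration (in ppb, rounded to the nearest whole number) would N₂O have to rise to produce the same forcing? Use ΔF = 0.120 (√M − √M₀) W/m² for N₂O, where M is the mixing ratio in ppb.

CO₂ forcing: 5.78 × ln(383/309) = 5.78 × 0.214694 = 1.24093 W/m².
Set 0.120(√M − √267) = 1.24093: √M = 1.24093/0.120 + √267 = 10.3411 + 16.3401 = 26.6812.
M = (26.6812)² = 711.89 ppb.

M ≈ 712 ppb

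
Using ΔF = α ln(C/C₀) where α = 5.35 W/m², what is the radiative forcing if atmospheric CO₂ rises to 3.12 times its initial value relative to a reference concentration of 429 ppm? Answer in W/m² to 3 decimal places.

ΔF = 5.35 × ln(3.12) = 5.35 × 1.13783 = 6.0874 W/m².

ΔF = 6.087 W/m²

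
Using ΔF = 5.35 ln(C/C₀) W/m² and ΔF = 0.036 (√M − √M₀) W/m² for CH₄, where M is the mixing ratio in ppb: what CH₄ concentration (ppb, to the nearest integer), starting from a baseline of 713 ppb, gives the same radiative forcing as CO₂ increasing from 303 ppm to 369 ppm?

M ≈ 3135 ppb

CO₂ forcing: 5.35 × ln(369/303) = 5.35 × 0.197064 = 1.05429 W/m².
Set 0.036(√M − √713) = 1.05429: √M = 1.05429/0.036 + √713 = 29.2858 + 26.7021 = 55.9879.
M = (55.9879)² = 3134.64 ppb.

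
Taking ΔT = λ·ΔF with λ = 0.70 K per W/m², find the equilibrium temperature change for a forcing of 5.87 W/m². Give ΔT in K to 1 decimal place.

ΔT = 4.1 K

ΔT = λ ΔF = 0.70 × 5.87 = 4.1090 K.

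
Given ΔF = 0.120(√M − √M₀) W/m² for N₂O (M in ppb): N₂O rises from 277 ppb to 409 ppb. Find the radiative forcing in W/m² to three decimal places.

ΔF = 0.430 W/m²

N₂O: 0.120 × (√409 − √277) = 0.120 × (20.2237 − 16.6433) = 0.120 × 3.5804 = 0.4296 W/m².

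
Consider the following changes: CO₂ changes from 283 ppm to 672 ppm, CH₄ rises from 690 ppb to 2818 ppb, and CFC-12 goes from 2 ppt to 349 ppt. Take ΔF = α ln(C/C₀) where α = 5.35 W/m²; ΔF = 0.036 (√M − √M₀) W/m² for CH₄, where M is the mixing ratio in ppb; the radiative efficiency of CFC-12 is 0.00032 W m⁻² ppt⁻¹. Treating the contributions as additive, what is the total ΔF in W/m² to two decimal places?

CO₂: 5.35 × ln(672/283) = 5.35 × ln(2.37456) = 5.35 × 0.86481 = 4.6267 W/m².
CH₄: 0.036 × (√2818 − √690) = 0.036 × (53.0848 − 26.2679) = 0.036 × 26.8169 = 0.9654 W/m².
CFC-12: ΔF = 0.00032 × (349 − 2) = 0.00032 × 347 = 0.1110 W/m².
Total ΔF = 4.6267 + 0.9654 + 0.1110 = 5.7031 W/m².

ΔF = 5.70 W/m²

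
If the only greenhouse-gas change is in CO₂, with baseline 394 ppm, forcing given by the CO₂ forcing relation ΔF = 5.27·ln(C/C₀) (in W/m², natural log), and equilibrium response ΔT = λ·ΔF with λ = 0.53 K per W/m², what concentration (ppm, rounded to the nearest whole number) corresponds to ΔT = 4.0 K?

C ≈ 1650 ppm

Required forcing: ΔF = ΔT/λ = 4.0/0.53 = 7.5472 W/m².
Then ln(C/394) = ΔF/5.27 = 7.5472/5.27 = 1.43211.
So C = 394 × e^1.43211 = 394 × 4.18753 = 1649.89 ppm.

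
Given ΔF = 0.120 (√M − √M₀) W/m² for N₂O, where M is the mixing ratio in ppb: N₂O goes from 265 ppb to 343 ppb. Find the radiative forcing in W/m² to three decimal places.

ΔF = 0.269 W/m²

N₂O: 0.120 × (√343 − √265) = 0.120 × (18.5203 − 16.2788) = 0.120 × 2.2415 = 0.2690 W/m².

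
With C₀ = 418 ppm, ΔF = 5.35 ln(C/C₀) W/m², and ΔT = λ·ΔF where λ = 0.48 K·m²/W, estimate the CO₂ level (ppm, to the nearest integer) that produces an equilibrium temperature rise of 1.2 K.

Required forcing: ΔF = ΔT/λ = 1.2/0.48 = 2.5000 W/m².
Then ln(C/418) = ΔF/5.35 = 2.5000/5.35 = 0.46729.
So C = 418 × e^0.46729 = 418 × 1.59566 = 666.99 ppm.

C ≈ 667 ppm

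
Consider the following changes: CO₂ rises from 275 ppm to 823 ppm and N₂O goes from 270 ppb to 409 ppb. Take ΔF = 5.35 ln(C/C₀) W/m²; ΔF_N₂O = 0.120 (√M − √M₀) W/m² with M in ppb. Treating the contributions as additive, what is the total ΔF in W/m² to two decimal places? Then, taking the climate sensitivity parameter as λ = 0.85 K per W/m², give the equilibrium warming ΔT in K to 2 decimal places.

ΔF = 6.32 W/m²; ΔT = 5.37 K

CO₂: 5.35 × ln(823/275) = 5.35 × ln(2.99273) = 5.35 × 1.09619 = 5.8646 W/m².
N₂O: 0.120 × (√409 − √270) = 0.120 × (20.2237 − 16.4317) = 0.120 × 3.7920 = 0.4550 W/m².
Total ΔF = 5.8646 + 0.4550 = 6.3196 W/m².
ΔT = λ ΔF = 0.85 × 6.32 = 5.3720 K.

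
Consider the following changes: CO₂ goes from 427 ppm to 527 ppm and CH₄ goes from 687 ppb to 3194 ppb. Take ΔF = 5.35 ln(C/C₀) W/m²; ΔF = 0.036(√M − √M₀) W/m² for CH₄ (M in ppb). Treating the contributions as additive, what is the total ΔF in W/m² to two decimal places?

CO₂: 5.35 × ln(527/427) = 5.35 × ln(1.23419) = 5.35 × 0.21041 = 1.1257 W/m².
CH₄: 0.036 × (√3194 − √687) = 0.036 × (56.5155 − 26.2107) = 0.036 × 30.3048 = 1.0910 W/m².
Total ΔF = 1.1257 + 1.0910 = 2.2167 W/m².

ΔF = 2.22 W/m²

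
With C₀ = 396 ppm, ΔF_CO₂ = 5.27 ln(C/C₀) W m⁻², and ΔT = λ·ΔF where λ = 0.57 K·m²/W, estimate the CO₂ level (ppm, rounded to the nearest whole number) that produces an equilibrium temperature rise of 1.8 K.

Required forcing: ΔF = ΔT/λ = 1.8/0.57 = 3.1579 W/m².
Then ln(C/396) = ΔF/5.27 = 3.1579/5.27 = 0.59922.
So C = 396 × e^0.59922 = 396 × 1.82070 = 721.00 ppm.

C ≈ 721 ppm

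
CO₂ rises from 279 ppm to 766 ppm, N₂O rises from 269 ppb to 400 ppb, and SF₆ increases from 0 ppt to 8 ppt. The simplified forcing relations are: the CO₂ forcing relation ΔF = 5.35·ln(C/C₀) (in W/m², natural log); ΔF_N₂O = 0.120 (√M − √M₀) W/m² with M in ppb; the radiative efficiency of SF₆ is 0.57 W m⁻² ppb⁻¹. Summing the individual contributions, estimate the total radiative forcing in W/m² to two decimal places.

CO₂: 5.35 × ln(766/279) = 5.35 × ln(2.74552) = 5.35 × 1.00997 = 5.4033 W/m².
N₂O: 0.120 × (√400 − √269) = 0.120 × (20.0000 − 16.4012) = 0.120 × 3.5988 = 0.4319 W/m².
SF₆: Δ = 8 − 0 = 8 ppt = 0.008 ppb; ΔF = 0.57 × 0.008 = 0.0046 W/m².
Total ΔF = 5.4033 + 0.4319 + 0.0046 = 5.8398 W/m².

ΔF = 5.84 W/m²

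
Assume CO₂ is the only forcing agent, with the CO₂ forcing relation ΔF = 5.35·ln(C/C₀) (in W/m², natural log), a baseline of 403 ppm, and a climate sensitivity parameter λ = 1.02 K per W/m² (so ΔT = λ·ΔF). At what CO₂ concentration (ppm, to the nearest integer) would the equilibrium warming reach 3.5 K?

Required forcing: ΔF = ΔT/λ = 3.5/1.02 = 3.4314 W/m².
Then ln(C/403) = ΔF/5.35 = 3.4314/5.35 = 0.64138.
So C = 403 × e^0.64138 = 403 × 1.89910 = 765.34 ppm.

C ≈ 765 ppm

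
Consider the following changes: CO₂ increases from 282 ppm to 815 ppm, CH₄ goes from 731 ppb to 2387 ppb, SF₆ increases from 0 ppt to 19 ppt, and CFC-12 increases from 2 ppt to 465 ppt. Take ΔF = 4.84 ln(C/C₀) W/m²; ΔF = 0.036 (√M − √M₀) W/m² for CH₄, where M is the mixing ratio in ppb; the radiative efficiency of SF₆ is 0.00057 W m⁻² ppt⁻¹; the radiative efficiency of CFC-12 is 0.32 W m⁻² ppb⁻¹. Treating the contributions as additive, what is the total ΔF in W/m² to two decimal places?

CO₂: 4.84 × ln(815/282) = 4.84 × ln(2.89007) = 4.84 × 1.06128 = 5.1366 W/m².
CH₄: 0.036 × (√2387 − √731) = 0.036 × (48.8569 − 27.0370) = 0.036 × 21.8199 = 0.7855 W/m².
SF₆: ΔF = 0.00057 × (19 − 0) = 0.00057 × 19 = 0.0108 W/m².
CFC-12: Δ = 465 − 2 = 463 ppt = 0.463 ppb; ΔF = 0.32 × 0.463 = 0.1482 W/m².
Total ΔF = 5.1366 + 0.7855 + 0.0108 + 0.1482 = 6.0811 W/m².

ΔF = 6.08 W/m²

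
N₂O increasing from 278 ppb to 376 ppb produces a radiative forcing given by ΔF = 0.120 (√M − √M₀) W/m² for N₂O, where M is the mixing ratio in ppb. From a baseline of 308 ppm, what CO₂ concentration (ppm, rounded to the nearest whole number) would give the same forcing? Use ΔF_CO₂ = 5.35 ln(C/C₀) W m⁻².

N₂O forcing: 0.120 × (√376 − √278) = 0.120 × (19.3907 − 16.6733) = 0.120 × 2.7174 = 0.32609 W/m².
Set 5.35 ln(C/308) = 0.32609: ln(C/308) = 0.32609/5.35 = 0.06095, so C = 308 × e^0.06095 = 308 × 1.06285 = 327.36 ppm.

C ≈ 327 ppm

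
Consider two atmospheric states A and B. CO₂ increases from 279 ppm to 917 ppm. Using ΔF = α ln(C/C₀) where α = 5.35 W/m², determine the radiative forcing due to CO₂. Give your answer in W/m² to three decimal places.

ΔF = 6.366 W/m²

CO₂ absorption bands are partially saturated, so forcing scales with the logarithm of the concentration ratio.
CO₂: 5.35 × ln(917/279) = 5.35 × ln(3.28674) = 5.35 × 1.18990 = 6.3660 W/m².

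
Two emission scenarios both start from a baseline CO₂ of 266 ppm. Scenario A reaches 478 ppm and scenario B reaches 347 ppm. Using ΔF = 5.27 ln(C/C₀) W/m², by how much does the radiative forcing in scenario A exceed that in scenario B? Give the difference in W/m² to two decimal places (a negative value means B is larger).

ΔF_A = 5.27 ln(478/266) = 5.27 × 0.58611 = 3.0888 W/m².
ΔF_B = 5.27 ln(347/266) = 5.27 × 0.26583 = 1.4009 W/m².
Difference: 3.0888 − 1.4009 = 1.6879 W/m².

ΔF_A − ΔF_B = 1.69 W/m²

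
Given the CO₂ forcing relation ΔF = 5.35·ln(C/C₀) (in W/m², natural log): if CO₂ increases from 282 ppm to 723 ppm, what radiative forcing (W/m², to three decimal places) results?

ΔF = 5.037 W/m²

CO₂ absorption bands are partially saturated, so forcing scales with the logarithm of the concentration ratio.
CO₂: 5.35 × ln(723/282) = 5.35 × ln(2.56383) = 5.35 × 0.94150 = 5.0370 W/m².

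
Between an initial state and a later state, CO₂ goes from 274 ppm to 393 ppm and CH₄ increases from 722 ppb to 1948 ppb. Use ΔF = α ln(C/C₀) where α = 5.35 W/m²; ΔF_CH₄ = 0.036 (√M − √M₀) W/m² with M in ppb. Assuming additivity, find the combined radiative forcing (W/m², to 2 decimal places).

ΔF = 2.55 W/m²

CO₂: 5.35 × ln(393/274) = 5.35 × ln(1.43431) = 5.35 × 0.36068 = 1.9296 W/m².
CH₄: 0.036 × (√1948 − √722) = 0.036 × (44.1362 − 26.8701) = 0.036 × 17.2661 = 0.6216 W/m².
Total ΔF = 1.9296 + 0.6216 = 2.5512 W/m².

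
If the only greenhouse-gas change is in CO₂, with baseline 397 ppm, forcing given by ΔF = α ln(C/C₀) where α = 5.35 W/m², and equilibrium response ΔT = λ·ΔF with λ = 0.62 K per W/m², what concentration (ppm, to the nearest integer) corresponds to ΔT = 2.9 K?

C ≈ 952 ppm

Required forcing: ΔF = ΔT/λ = 2.9/0.62 = 4.6774 W/m².
Then ln(C/397) = ΔF/5.35 = 4.6774/5.35 = 0.87428.
So C = 397 × e^0.87428 = 397 × 2.39715 = 951.67 ppm.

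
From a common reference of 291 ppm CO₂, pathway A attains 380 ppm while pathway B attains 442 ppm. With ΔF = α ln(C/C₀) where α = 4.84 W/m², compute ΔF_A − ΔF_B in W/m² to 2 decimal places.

ΔF_A − ΔF_B = -0.73 W/m²

ΔF_A = 4.84 ln(380/291) = 4.84 × 0.26685 = 1.2916 W/m².
ΔF_B = 4.84 ln(442/291) = 4.84 × 0.41799 = 2.0231 W/m².
Difference: 1.2916 − 2.0231 = -0.7315 W/m².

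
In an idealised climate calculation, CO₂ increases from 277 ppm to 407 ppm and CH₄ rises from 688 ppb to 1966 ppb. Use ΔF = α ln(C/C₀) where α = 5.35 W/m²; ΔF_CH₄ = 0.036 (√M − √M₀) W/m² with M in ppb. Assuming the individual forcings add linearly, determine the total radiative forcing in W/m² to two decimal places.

CO₂: 5.35 × ln(407/277) = 5.35 × ln(1.46931) = 5.35 × 0.38479 = 2.0586 W/m².
CH₄: 0.036 × (√1966 − √688) = 0.036 × (44.3396 − 26.2298) = 0.036 × 18.1098 = 0.6520 W/m².
Total ΔF = 2.0586 + 0.6520 = 2.7106 W/m².

ΔF = 2.71 W/m²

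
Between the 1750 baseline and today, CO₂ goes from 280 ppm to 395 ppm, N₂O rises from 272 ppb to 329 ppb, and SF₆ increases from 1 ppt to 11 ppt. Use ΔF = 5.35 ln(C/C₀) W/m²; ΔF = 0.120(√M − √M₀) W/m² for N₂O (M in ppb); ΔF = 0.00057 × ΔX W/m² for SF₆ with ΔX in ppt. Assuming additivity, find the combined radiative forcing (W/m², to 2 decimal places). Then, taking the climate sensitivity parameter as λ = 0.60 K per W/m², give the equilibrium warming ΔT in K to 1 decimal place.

ΔF = 2.04 W/m²; ΔT = 1.2 K

CO₂: 5.35 × ln(395/280) = 5.35 × ln(1.41071) = 5.35 × 0.34409 = 1.8409 W/m².
N₂O: 0.120 × (√329 − √272) = 0.120 × (18.1384 − 16.4924) = 0.120 × 1.6460 = 0.1975 W/m².
SF₆: ΔF = 0.00057 × (11 − 1) = 0.00057 × 10 = 0.0057 W/m².
Total ΔF = 1.8409 + 0.1975 + 0.0057 = 2.0441 W/m².
ΔT = λ ΔF = 0.60 × 2.04 = 1.2240 K.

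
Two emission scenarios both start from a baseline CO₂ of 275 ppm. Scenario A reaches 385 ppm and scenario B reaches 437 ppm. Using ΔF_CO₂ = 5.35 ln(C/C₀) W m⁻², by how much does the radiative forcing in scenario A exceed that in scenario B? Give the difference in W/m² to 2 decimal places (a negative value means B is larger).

ΔF_A = 5.35 ln(385/275) = 5.35 × 0.33647 = 1.8001 W/m².
ΔF_B = 5.35 ln(437/275) = 5.35 × 0.46316 = 2.4779 W/m².
Difference: 1.8001 − 2.4779 = -0.6778 W/m².
(Equivalently, ΔF_A − ΔF_B = 5.35 ln(385/437) = 5.35 × -0.12669 = -0.6778 W/m².)

ΔF_A − ΔF_B = -0.68 W/m²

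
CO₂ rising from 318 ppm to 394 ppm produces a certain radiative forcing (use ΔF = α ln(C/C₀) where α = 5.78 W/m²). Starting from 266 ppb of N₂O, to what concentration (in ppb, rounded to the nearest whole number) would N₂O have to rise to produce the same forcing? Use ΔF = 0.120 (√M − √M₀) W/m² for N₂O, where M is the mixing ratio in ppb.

M ≈ 709 ppb

CO₂ forcing: 5.78 × ln(394/318) = 5.78 × 0.214300 = 1.23865 W/m².
Set 0.120(√M − √266) = 1.23865: √M = 1.23865/0.120 + √266 = 10.3221 + 16.3095 = 26.6316.
M = (26.6316)² = 709.24 ppb.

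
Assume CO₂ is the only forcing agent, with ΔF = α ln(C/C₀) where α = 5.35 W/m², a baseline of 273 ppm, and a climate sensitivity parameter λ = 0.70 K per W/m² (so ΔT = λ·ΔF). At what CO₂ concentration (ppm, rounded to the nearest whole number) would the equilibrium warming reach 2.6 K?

C ≈ 547 ppm

Required forcing: ΔF = ΔT/λ = 2.6/0.70 = 3.7143 W/m².
Then ln(C/273) = ΔF/5.35 = 3.7143/5.35 = 0.69426.
So C = 273 × e^0.69426 = 273 × 2.00223 = 546.61 ppm.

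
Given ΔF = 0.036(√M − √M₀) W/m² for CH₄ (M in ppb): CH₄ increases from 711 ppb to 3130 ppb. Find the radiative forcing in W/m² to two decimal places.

ΔF = 1.05 W/m²

CH₄: 0.036 × (√3130 − √711) = 0.036 × (55.9464 − 26.6646) = 0.036 × 29.2818 = 1.0541 W/m².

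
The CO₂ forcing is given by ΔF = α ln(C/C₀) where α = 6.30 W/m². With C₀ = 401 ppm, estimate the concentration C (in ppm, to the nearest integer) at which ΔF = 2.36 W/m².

Set 6.30 ln(C/401) = 2.36, so ln(C/401) = 2.36/6.30 = 0.37460.
Then C/401 = e^0.37460 = 1.45441, giving C = 401 × 1.45441 = 583.22 ppm.

C ≈ 583 ppm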